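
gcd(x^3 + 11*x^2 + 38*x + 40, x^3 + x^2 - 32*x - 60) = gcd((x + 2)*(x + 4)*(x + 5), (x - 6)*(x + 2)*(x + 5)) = x^2 + 7*x + 10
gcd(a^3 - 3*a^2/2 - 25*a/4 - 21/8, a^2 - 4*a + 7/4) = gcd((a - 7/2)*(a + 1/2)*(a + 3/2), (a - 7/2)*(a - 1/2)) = a - 7/2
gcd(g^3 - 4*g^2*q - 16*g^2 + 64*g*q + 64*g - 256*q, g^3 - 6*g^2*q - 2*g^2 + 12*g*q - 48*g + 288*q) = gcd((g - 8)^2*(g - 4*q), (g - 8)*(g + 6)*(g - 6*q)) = g - 8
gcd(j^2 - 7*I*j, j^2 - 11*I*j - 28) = j - 7*I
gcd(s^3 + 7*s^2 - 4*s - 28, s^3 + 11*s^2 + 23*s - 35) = s + 7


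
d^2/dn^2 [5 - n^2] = -2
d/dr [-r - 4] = -1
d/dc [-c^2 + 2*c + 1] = 2 - 2*c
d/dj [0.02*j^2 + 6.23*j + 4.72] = 0.04*j + 6.23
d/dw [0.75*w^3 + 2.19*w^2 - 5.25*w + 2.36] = 2.25*w^2 + 4.38*w - 5.25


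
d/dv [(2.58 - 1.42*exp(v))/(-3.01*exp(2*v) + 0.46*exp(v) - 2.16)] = (-4.2742*exp(2*v) + 15.5316*exp(v) + 1.8804)*exp(v)/(9.0601*exp(4*v) - 2.7692*exp(3*v) + 13.2148*exp(2*v) - 1.9872*exp(v) + 4.6656)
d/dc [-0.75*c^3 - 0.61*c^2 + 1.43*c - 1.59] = -2.25*c^2 - 1.22*c + 1.43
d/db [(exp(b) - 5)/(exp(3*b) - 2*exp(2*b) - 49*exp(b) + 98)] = ((exp(b) - 5)*(-3*exp(2*b) + 4*exp(b) + 49) + exp(3*b) - 2*exp(2*b) - 49*exp(b) + 98)*exp(b)/(exp(3*b) - 2*exp(2*b) - 49*exp(b) + 98)^2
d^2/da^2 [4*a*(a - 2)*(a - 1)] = 24*a - 24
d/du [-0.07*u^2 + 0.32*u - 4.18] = 0.32 - 0.14*u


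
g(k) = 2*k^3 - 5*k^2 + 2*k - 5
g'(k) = 6*k^2 - 10*k + 2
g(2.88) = 7.06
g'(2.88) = 22.97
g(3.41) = 22.98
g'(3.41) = 37.67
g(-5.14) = -418.97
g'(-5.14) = 211.92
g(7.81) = 658.40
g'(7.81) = 289.88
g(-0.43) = -6.94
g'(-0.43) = 7.41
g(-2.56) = -76.44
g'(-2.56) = 66.92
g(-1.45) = -24.51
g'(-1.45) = 29.12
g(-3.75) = -188.28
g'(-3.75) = 123.88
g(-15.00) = -7910.00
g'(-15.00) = 1502.00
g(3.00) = 10.00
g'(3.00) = 26.00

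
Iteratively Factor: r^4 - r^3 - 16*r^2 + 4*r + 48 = (r - 4)*(r^3 + 3*r^2 - 4*r - 12) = (r - 4)*(r + 2)*(r^2 + r - 6) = (r - 4)*(r + 2)*(r + 3)*(r - 2)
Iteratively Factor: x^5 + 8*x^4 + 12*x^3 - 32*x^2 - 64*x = (x + 4)*(x^4 + 4*x^3 - 4*x^2 - 16*x) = (x + 4)^2*(x^3 - 4*x) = (x + 2)*(x + 4)^2*(x^2 - 2*x) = x*(x + 2)*(x + 4)^2*(x - 2)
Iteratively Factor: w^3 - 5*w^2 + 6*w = (w - 2)*(w^2 - 3*w) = (w - 3)*(w - 2)*(w)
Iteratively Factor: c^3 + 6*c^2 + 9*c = (c)*(c^2 + 6*c + 9) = c*(c + 3)*(c + 3)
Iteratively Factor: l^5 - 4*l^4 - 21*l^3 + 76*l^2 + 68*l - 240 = (l - 2)*(l^4 - 2*l^3 - 25*l^2 + 26*l + 120) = (l - 2)*(l + 2)*(l^3 - 4*l^2 - 17*l + 60) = (l - 5)*(l - 2)*(l + 2)*(l^2 + l - 12) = (l - 5)*(l - 3)*(l - 2)*(l + 2)*(l + 4)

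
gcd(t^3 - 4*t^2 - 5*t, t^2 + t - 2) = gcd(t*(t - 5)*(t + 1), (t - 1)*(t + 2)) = 1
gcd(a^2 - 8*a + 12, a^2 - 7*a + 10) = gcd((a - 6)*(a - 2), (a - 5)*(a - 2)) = a - 2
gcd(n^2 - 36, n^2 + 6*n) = n + 6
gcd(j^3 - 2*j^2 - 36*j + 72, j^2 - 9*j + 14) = j - 2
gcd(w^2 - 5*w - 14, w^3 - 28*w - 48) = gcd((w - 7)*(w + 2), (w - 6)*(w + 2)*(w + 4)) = w + 2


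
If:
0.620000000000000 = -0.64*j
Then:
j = -0.97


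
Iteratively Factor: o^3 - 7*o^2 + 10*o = (o)*(o^2 - 7*o + 10) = o*(o - 5)*(o - 2)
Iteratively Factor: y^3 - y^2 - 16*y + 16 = (y - 1)*(y^2 - 16) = (y - 4)*(y - 1)*(y + 4)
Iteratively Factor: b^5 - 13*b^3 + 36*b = (b - 3)*(b^4 + 3*b^3 - 4*b^2 - 12*b) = (b - 3)*(b - 2)*(b^3 + 5*b^2 + 6*b) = b*(b - 3)*(b - 2)*(b^2 + 5*b + 6) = b*(b - 3)*(b - 2)*(b + 3)*(b + 2)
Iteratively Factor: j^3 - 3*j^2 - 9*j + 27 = (j - 3)*(j^2 - 9) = (j - 3)^2*(j + 3)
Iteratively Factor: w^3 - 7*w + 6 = (w - 2)*(w^2 + 2*w - 3) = (w - 2)*(w - 1)*(w + 3)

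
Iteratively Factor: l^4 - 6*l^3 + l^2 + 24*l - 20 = (l - 2)*(l^3 - 4*l^2 - 7*l + 10) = (l - 2)*(l - 1)*(l^2 - 3*l - 10) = (l - 2)*(l - 1)*(l + 2)*(l - 5)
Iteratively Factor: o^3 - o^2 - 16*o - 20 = (o + 2)*(o^2 - 3*o - 10) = (o - 5)*(o + 2)*(o + 2)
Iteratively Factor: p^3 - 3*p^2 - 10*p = (p + 2)*(p^2 - 5*p) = (p - 5)*(p + 2)*(p)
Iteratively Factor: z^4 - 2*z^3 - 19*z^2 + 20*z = (z)*(z^3 - 2*z^2 - 19*z + 20) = z*(z - 5)*(z^2 + 3*z - 4) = z*(z - 5)*(z - 1)*(z + 4)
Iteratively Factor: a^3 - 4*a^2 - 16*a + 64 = (a - 4)*(a^2 - 16) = (a - 4)*(a + 4)*(a - 4)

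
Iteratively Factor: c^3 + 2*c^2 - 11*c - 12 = (c + 1)*(c^2 + c - 12) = (c - 3)*(c + 1)*(c + 4)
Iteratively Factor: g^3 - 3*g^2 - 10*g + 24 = (g + 3)*(g^2 - 6*g + 8) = (g - 2)*(g + 3)*(g - 4)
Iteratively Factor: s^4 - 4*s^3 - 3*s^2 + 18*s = (s)*(s^3 - 4*s^2 - 3*s + 18) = s*(s - 3)*(s^2 - s - 6) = s*(s - 3)^2*(s + 2)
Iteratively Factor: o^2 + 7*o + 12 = (o + 3)*(o + 4)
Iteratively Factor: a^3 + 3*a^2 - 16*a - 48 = (a + 4)*(a^2 - a - 12) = (a + 3)*(a + 4)*(a - 4)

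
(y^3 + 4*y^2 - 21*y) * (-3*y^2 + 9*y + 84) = -3*y^5 - 3*y^4 + 183*y^3 + 147*y^2 - 1764*y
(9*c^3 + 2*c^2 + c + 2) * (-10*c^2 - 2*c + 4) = -90*c^5 - 38*c^4 + 22*c^3 - 14*c^2 + 8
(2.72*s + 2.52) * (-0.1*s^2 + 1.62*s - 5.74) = -0.272*s^3 + 4.1544*s^2 - 11.5304*s - 14.4648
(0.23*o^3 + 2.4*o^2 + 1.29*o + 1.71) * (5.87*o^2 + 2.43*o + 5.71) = 1.3501*o^5 + 14.6469*o^4 + 14.7176*o^3 + 26.8764*o^2 + 11.5212*o + 9.7641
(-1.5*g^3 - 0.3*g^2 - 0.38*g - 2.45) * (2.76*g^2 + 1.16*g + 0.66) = -4.14*g^5 - 2.568*g^4 - 2.3868*g^3 - 7.4008*g^2 - 3.0928*g - 1.617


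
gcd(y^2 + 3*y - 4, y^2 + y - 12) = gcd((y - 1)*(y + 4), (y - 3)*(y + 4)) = y + 4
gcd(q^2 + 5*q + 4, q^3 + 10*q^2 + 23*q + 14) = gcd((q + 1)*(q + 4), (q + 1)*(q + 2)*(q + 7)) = q + 1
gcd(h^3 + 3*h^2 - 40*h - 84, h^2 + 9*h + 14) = h^2 + 9*h + 14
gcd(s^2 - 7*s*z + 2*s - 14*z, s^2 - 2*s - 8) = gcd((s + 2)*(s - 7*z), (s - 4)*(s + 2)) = s + 2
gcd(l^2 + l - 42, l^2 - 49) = l + 7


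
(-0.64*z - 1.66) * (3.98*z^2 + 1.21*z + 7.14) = -2.5472*z^3 - 7.3812*z^2 - 6.5782*z - 11.8524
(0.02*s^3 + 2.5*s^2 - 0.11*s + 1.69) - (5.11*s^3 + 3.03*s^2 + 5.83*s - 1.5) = -5.09*s^3 - 0.53*s^2 - 5.94*s + 3.19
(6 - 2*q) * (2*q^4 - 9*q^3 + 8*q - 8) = -4*q^5 + 30*q^4 - 54*q^3 - 16*q^2 + 64*q - 48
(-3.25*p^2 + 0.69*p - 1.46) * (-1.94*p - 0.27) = 6.305*p^3 - 0.4611*p^2 + 2.6461*p + 0.3942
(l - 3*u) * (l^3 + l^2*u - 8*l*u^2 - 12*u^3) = l^4 - 2*l^3*u - 11*l^2*u^2 + 12*l*u^3 + 36*u^4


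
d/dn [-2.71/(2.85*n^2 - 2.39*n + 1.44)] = (15.447*n - 6.4769)/(2.85*n^2 - 2.39*n + 1.44)^2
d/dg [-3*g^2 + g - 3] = 1 - 6*g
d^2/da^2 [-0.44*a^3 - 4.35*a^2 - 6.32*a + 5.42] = -2.64*a - 8.7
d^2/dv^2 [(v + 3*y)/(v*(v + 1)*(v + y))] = 2*(-v^2*(v + 1)^2*(v + y) + v^2*(v + 1)^2*(v + 3*y) - v^2*(v + 1)*(v + y)^2 + v^2*(v + 1)*(v + y)*(v + 3*y) + v^2*(v + y)^2*(v + 3*y) - v*(v + 1)^2*(v + y)^2 + v*(v + 1)^2*(v + y)*(v + 3*y) + v*(v + 1)*(v + y)^2*(v + 3*y) + (v + 1)^2*(v + y)^2*(v + 3*y))/(v^3*(v + 1)^3*(v + y)^3)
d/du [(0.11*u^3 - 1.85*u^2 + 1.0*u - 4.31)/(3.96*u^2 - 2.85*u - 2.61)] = (0.4356*u^4 - 0.627000000000001*u^3 + 0.451200000000002*u^2 + 43.7922*u - 14.8935)/(15.6816*u^4 - 22.572*u^3 - 12.5487*u^2 + 14.877*u + 6.8121)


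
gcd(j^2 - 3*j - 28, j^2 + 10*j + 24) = j + 4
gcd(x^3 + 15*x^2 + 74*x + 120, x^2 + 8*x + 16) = x + 4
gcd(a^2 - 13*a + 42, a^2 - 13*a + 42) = a^2 - 13*a + 42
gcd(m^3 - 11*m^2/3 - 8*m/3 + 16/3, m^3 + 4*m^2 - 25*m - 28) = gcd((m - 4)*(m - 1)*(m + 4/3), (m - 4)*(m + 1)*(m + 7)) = m - 4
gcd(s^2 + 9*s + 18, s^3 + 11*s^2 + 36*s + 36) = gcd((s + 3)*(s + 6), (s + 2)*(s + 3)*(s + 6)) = s^2 + 9*s + 18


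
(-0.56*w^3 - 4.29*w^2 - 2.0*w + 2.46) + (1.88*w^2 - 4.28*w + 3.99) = -0.56*w^3 - 2.41*w^2 - 6.28*w + 6.45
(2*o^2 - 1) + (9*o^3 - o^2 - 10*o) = 9*o^3 + o^2 - 10*o - 1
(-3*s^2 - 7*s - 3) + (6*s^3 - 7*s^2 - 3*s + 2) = 6*s^3 - 10*s^2 - 10*s - 1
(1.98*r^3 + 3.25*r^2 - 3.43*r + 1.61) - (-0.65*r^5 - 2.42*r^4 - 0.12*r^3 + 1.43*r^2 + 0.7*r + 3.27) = 0.65*r^5 + 2.42*r^4 + 2.1*r^3 + 1.82*r^2 - 4.13*r - 1.66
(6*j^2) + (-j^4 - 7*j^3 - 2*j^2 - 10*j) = -j^4 - 7*j^3 + 4*j^2 - 10*j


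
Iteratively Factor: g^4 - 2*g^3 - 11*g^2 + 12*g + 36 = (g + 2)*(g^3 - 4*g^2 - 3*g + 18) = (g - 3)*(g + 2)*(g^2 - g - 6) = (g - 3)*(g + 2)^2*(g - 3)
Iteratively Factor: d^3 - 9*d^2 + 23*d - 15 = (d - 1)*(d^2 - 8*d + 15) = (d - 5)*(d - 1)*(d - 3)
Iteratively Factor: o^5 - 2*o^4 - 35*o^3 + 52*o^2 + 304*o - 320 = (o - 5)*(o^4 + 3*o^3 - 20*o^2 - 48*o + 64) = (o - 5)*(o - 4)*(o^3 + 7*o^2 + 8*o - 16) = (o - 5)*(o - 4)*(o - 1)*(o^2 + 8*o + 16) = (o - 5)*(o - 4)*(o - 1)*(o + 4)*(o + 4)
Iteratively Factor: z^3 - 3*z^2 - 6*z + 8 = (z - 4)*(z^2 + z - 2) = (z - 4)*(z - 1)*(z + 2)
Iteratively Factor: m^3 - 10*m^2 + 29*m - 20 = (m - 5)*(m^2 - 5*m + 4) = (m - 5)*(m - 1)*(m - 4)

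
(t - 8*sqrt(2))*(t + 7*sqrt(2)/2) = t^2 - 9*sqrt(2)*t/2 - 56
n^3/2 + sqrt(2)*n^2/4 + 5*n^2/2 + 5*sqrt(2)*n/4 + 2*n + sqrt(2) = (n/2 + 1/2)*(n + 4)*(n + sqrt(2)/2)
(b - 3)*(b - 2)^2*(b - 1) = b^4 - 8*b^3 + 23*b^2 - 28*b + 12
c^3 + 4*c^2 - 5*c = c*(c - 1)*(c + 5)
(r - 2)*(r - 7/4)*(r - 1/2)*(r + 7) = r^4 + 11*r^3/4 - 195*r^2/8 + 287*r/8 - 49/4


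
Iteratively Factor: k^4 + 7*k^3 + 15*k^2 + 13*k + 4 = (k + 1)*(k^3 + 6*k^2 + 9*k + 4) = (k + 1)^2*(k^2 + 5*k + 4) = (k + 1)^3*(k + 4)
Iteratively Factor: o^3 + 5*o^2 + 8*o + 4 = (o + 1)*(o^2 + 4*o + 4) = (o + 1)*(o + 2)*(o + 2)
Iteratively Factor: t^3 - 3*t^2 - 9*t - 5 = (t + 1)*(t^2 - 4*t - 5) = (t - 5)*(t + 1)*(t + 1)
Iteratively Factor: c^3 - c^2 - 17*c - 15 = (c - 5)*(c^2 + 4*c + 3) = (c - 5)*(c + 1)*(c + 3)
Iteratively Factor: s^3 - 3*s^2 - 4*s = (s)*(s^2 - 3*s - 4) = s*(s + 1)*(s - 4)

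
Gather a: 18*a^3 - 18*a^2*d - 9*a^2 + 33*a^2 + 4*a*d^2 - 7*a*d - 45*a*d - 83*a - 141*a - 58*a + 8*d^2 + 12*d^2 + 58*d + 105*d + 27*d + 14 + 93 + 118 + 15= 18*a^3 + a^2*(24 - 18*d) + a*(4*d^2 - 52*d - 282) + 20*d^2 + 190*d + 240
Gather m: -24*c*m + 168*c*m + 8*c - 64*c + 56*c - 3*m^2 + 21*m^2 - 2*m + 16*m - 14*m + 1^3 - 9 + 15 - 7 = 144*c*m + 18*m^2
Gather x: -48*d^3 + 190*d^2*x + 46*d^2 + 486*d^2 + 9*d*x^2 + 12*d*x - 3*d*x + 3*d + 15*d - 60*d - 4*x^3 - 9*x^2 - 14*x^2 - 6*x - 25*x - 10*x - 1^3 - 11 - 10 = -48*d^3 + 532*d^2 - 42*d - 4*x^3 + x^2*(9*d - 23) + x*(190*d^2 + 9*d - 41) - 22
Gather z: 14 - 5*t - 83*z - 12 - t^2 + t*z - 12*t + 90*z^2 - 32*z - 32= -t^2 - 17*t + 90*z^2 + z*(t - 115) - 30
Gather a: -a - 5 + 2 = -a - 3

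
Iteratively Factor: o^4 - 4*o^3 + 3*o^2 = (o)*(o^3 - 4*o^2 + 3*o) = o^2*(o^2 - 4*o + 3) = o^2*(o - 3)*(o - 1)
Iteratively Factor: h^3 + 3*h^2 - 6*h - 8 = (h + 4)*(h^2 - h - 2) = (h - 2)*(h + 4)*(h + 1)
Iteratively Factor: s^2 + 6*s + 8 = (s + 4)*(s + 2)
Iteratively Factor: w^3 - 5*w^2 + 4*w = (w)*(w^2 - 5*w + 4) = w*(w - 1)*(w - 4)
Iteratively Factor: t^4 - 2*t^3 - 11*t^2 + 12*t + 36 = (t - 3)*(t^3 + t^2 - 8*t - 12) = (t - 3)^2*(t^2 + 4*t + 4) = (t - 3)^2*(t + 2)*(t + 2)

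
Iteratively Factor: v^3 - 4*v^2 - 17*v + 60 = (v + 4)*(v^2 - 8*v + 15) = (v - 5)*(v + 4)*(v - 3)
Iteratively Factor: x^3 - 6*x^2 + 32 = (x - 4)*(x^2 - 2*x - 8) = (x - 4)^2*(x + 2)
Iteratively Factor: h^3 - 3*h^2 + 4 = (h + 1)*(h^2 - 4*h + 4) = (h - 2)*(h + 1)*(h - 2)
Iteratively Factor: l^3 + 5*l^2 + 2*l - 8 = (l + 4)*(l^2 + l - 2) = (l - 1)*(l + 4)*(l + 2)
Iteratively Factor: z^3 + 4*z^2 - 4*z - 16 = (z + 4)*(z^2 - 4) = (z - 2)*(z + 4)*(z + 2)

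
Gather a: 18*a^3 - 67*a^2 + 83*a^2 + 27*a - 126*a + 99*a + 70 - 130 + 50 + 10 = 18*a^3 + 16*a^2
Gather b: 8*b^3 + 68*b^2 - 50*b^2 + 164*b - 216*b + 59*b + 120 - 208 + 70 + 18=8*b^3 + 18*b^2 + 7*b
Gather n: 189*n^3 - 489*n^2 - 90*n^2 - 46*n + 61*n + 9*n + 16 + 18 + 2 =189*n^3 - 579*n^2 + 24*n + 36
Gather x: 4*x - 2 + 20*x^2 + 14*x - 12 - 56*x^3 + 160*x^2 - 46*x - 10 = -56*x^3 + 180*x^2 - 28*x - 24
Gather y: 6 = 6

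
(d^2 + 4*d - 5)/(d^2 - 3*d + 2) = (d + 5)/(d - 2)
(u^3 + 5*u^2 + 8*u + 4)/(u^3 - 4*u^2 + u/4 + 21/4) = 4*(u^2 + 4*u + 4)/(4*u^2 - 20*u + 21)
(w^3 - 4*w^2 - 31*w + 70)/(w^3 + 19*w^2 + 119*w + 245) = (w^2 - 9*w + 14)/(w^2 + 14*w + 49)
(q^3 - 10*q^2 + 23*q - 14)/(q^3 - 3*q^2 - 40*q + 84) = (q - 1)/(q + 6)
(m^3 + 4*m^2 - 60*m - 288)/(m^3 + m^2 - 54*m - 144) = (m + 6)/(m + 3)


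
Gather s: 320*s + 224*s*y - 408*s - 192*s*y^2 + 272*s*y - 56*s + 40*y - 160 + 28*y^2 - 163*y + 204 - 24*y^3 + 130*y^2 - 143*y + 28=s*(-192*y^2 + 496*y - 144) - 24*y^3 + 158*y^2 - 266*y + 72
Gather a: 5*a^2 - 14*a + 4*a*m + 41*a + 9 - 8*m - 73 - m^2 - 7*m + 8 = 5*a^2 + a*(4*m + 27) - m^2 - 15*m - 56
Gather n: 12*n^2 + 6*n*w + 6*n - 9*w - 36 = 12*n^2 + n*(6*w + 6) - 9*w - 36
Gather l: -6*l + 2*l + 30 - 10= 20 - 4*l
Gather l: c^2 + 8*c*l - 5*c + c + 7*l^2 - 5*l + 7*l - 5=c^2 - 4*c + 7*l^2 + l*(8*c + 2) - 5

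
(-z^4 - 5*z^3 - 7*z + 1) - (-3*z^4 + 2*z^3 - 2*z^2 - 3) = 2*z^4 - 7*z^3 + 2*z^2 - 7*z + 4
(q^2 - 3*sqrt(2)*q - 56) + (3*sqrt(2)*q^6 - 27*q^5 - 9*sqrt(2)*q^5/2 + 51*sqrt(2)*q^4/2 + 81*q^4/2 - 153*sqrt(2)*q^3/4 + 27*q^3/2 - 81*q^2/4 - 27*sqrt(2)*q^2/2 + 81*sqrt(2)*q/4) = 3*sqrt(2)*q^6 - 27*q^5 - 9*sqrt(2)*q^5/2 + 51*sqrt(2)*q^4/2 + 81*q^4/2 - 153*sqrt(2)*q^3/4 + 27*q^3/2 - 77*q^2/4 - 27*sqrt(2)*q^2/2 + 69*sqrt(2)*q/4 - 56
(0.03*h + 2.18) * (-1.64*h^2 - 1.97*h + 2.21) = -0.0492*h^3 - 3.6343*h^2 - 4.2283*h + 4.8178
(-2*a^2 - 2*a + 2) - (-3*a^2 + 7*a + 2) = a^2 - 9*a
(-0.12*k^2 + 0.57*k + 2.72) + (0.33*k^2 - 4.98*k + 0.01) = 0.21*k^2 - 4.41*k + 2.73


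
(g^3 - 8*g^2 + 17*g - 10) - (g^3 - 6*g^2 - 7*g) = -2*g^2 + 24*g - 10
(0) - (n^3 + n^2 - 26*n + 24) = -n^3 - n^2 + 26*n - 24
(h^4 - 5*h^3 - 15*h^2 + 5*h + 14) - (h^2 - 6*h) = h^4 - 5*h^3 - 16*h^2 + 11*h + 14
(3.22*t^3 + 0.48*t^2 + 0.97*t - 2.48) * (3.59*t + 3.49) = 11.5598*t^4 + 12.961*t^3 + 5.1575*t^2 - 5.5179*t - 8.6552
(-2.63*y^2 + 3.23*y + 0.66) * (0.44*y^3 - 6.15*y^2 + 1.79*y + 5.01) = -1.1572*y^5 + 17.5957*y^4 - 24.2818*y^3 - 11.4536*y^2 + 17.3637*y + 3.3066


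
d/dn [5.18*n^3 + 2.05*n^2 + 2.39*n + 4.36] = 15.54*n^2 + 4.1*n + 2.39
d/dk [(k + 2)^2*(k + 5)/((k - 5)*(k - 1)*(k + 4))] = (-11*k^4 - 86*k^3 - 123*k^2 + 440*k + 860)/(k^6 - 4*k^5 - 34*k^4 + 116*k^3 + 281*k^2 - 760*k + 400)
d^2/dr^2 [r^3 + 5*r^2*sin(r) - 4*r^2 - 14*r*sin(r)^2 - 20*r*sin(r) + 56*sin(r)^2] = -5*r^2*sin(r) + 20*sqrt(2)*r*sin(r + pi/4) - 28*r*cos(2*r) + 6*r + 10*sin(r) - 28*sin(2*r) - 40*cos(r) + 112*cos(2*r) - 8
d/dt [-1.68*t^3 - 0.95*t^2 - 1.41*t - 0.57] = -5.04*t^2 - 1.9*t - 1.41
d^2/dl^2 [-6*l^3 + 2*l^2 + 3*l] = 4 - 36*l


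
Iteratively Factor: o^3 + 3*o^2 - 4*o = (o + 4)*(o^2 - o) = o*(o + 4)*(o - 1)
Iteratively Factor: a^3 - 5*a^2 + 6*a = (a - 2)*(a^2 - 3*a) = (a - 3)*(a - 2)*(a)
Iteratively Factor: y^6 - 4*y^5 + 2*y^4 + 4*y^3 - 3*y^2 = (y)*(y^5 - 4*y^4 + 2*y^3 + 4*y^2 - 3*y) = y*(y + 1)*(y^4 - 5*y^3 + 7*y^2 - 3*y) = y*(y - 1)*(y + 1)*(y^3 - 4*y^2 + 3*y) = y*(y - 1)^2*(y + 1)*(y^2 - 3*y) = y*(y - 3)*(y - 1)^2*(y + 1)*(y)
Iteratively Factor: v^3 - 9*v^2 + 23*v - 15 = (v - 1)*(v^2 - 8*v + 15) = (v - 5)*(v - 1)*(v - 3)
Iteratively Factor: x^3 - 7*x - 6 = (x + 2)*(x^2 - 2*x - 3) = (x + 1)*(x + 2)*(x - 3)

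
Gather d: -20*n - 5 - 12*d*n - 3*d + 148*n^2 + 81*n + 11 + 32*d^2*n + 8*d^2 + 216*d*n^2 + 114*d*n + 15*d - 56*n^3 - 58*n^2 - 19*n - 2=d^2*(32*n + 8) + d*(216*n^2 + 102*n + 12) - 56*n^3 + 90*n^2 + 42*n + 4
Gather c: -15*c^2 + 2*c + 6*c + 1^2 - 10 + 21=-15*c^2 + 8*c + 12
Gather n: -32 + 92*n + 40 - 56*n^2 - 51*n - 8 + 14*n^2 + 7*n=-42*n^2 + 48*n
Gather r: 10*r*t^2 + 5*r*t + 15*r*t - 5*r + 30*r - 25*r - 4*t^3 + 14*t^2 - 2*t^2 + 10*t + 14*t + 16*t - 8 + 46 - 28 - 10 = r*(10*t^2 + 20*t) - 4*t^3 + 12*t^2 + 40*t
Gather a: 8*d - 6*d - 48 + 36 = 2*d - 12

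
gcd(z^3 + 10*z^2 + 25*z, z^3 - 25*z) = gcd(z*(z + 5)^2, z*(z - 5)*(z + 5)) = z^2 + 5*z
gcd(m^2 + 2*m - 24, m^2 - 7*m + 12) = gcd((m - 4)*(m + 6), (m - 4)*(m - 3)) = m - 4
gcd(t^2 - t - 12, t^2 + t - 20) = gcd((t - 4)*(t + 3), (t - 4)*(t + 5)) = t - 4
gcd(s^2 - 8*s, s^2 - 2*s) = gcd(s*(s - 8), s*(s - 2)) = s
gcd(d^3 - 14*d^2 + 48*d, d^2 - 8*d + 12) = d - 6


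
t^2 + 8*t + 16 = (t + 4)^2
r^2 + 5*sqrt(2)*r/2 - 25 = (r - 5*sqrt(2)/2)*(r + 5*sqrt(2))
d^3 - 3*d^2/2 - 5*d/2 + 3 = (d - 2)*(d - 1)*(d + 3/2)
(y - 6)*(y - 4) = y^2 - 10*y + 24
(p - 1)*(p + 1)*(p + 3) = p^3 + 3*p^2 - p - 3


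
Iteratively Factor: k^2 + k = (k + 1)*(k)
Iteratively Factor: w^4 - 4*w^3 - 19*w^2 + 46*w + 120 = (w - 5)*(w^3 + w^2 - 14*w - 24) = (w - 5)*(w + 3)*(w^2 - 2*w - 8) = (w - 5)*(w - 4)*(w + 3)*(w + 2)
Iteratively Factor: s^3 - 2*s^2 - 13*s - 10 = (s + 1)*(s^2 - 3*s - 10) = (s - 5)*(s + 1)*(s + 2)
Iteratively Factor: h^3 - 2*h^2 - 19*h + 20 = (h + 4)*(h^2 - 6*h + 5) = (h - 1)*(h + 4)*(h - 5)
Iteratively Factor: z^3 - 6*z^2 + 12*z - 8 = (z - 2)*(z^2 - 4*z + 4) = (z - 2)^2*(z - 2)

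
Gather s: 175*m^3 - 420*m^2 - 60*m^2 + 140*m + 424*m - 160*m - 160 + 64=175*m^3 - 480*m^2 + 404*m - 96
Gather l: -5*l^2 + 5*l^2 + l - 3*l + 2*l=0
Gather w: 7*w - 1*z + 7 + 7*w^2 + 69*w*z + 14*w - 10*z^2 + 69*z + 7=7*w^2 + w*(69*z + 21) - 10*z^2 + 68*z + 14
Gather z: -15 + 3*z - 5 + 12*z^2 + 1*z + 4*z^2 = 16*z^2 + 4*z - 20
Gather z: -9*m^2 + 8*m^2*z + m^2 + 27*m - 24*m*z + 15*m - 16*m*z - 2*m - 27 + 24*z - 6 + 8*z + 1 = -8*m^2 + 40*m + z*(8*m^2 - 40*m + 32) - 32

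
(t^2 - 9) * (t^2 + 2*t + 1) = t^4 + 2*t^3 - 8*t^2 - 18*t - 9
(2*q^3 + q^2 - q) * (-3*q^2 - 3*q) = -6*q^5 - 9*q^4 + 3*q^2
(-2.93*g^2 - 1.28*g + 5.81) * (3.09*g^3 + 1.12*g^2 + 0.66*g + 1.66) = -9.0537*g^5 - 7.2368*g^4 + 14.5855*g^3 + 0.7986*g^2 + 1.7098*g + 9.6446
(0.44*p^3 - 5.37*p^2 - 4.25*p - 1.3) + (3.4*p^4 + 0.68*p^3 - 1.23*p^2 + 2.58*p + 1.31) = 3.4*p^4 + 1.12*p^3 - 6.6*p^2 - 1.67*p + 0.01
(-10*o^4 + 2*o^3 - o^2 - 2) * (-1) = 10*o^4 - 2*o^3 + o^2 + 2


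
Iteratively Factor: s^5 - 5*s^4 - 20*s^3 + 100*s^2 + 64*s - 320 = (s - 4)*(s^4 - s^3 - 24*s^2 + 4*s + 80) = (s - 4)*(s + 4)*(s^3 - 5*s^2 - 4*s + 20) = (s - 5)*(s - 4)*(s + 4)*(s^2 - 4) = (s - 5)*(s - 4)*(s - 2)*(s + 4)*(s + 2)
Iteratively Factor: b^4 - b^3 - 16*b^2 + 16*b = (b + 4)*(b^3 - 5*b^2 + 4*b) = b*(b + 4)*(b^2 - 5*b + 4) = b*(b - 4)*(b + 4)*(b - 1)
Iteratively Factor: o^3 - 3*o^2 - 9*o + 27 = (o - 3)*(o^2 - 9) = (o - 3)^2*(o + 3)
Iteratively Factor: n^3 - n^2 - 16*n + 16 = (n - 4)*(n^2 + 3*n - 4) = (n - 4)*(n + 4)*(n - 1)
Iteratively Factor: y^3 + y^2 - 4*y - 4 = (y + 2)*(y^2 - y - 2) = (y + 1)*(y + 2)*(y - 2)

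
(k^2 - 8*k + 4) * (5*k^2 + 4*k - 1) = 5*k^4 - 36*k^3 - 13*k^2 + 24*k - 4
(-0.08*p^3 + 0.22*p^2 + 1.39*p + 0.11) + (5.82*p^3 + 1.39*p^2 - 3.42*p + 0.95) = 5.74*p^3 + 1.61*p^2 - 2.03*p + 1.06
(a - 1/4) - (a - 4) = 15/4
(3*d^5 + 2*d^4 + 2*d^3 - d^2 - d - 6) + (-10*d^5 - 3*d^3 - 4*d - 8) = -7*d^5 + 2*d^4 - d^3 - d^2 - 5*d - 14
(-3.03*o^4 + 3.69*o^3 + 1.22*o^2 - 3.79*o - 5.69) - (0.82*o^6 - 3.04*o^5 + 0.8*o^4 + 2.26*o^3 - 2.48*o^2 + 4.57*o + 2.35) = -0.82*o^6 + 3.04*o^5 - 3.83*o^4 + 1.43*o^3 + 3.7*o^2 - 8.36*o - 8.04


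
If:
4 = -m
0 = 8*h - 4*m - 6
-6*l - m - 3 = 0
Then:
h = -5/4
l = 1/6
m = -4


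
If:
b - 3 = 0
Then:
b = 3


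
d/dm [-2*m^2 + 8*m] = 8 - 4*m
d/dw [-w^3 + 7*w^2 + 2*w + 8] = -3*w^2 + 14*w + 2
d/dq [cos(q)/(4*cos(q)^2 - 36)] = (cos(q)^2 + 9)*sin(q)/(4*(cos(q)^2 - 9)^2)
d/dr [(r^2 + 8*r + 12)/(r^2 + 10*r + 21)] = 2*(r^2 + 9*r + 24)/(r^4 + 20*r^3 + 142*r^2 + 420*r + 441)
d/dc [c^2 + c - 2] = 2*c + 1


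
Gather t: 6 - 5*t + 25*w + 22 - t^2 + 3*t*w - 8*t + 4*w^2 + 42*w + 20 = -t^2 + t*(3*w - 13) + 4*w^2 + 67*w + 48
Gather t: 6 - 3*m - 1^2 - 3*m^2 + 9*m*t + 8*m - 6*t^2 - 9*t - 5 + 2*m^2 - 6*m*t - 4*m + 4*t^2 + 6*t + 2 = -m^2 + m - 2*t^2 + t*(3*m - 3) + 2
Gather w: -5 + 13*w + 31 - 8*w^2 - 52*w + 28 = -8*w^2 - 39*w + 54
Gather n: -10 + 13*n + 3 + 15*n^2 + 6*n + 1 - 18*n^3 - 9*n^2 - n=-18*n^3 + 6*n^2 + 18*n - 6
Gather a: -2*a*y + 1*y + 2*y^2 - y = -2*a*y + 2*y^2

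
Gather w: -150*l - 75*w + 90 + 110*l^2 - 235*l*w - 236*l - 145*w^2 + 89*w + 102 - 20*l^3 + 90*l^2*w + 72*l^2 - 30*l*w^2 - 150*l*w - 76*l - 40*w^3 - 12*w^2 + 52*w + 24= -20*l^3 + 182*l^2 - 462*l - 40*w^3 + w^2*(-30*l - 157) + w*(90*l^2 - 385*l + 66) + 216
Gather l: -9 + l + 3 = l - 6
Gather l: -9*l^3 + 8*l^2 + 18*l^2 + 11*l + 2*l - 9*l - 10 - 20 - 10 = -9*l^3 + 26*l^2 + 4*l - 40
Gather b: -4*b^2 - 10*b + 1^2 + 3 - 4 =-4*b^2 - 10*b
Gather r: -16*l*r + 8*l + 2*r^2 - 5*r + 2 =8*l + 2*r^2 + r*(-16*l - 5) + 2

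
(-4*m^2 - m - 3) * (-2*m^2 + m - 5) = 8*m^4 - 2*m^3 + 25*m^2 + 2*m + 15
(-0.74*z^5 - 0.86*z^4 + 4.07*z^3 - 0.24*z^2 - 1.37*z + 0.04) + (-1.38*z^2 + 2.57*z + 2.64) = -0.74*z^5 - 0.86*z^4 + 4.07*z^3 - 1.62*z^2 + 1.2*z + 2.68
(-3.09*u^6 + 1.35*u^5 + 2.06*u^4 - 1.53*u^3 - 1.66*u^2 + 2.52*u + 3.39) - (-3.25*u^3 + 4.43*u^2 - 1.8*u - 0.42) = -3.09*u^6 + 1.35*u^5 + 2.06*u^4 + 1.72*u^3 - 6.09*u^2 + 4.32*u + 3.81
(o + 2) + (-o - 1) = 1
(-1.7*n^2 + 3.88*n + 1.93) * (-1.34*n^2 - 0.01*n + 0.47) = 2.278*n^4 - 5.1822*n^3 - 3.424*n^2 + 1.8043*n + 0.9071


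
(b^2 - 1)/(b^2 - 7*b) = (b^2 - 1)/(b*(b - 7))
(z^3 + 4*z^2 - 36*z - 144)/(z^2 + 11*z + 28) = (z^2 - 36)/(z + 7)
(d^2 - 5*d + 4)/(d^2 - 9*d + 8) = (d - 4)/(d - 8)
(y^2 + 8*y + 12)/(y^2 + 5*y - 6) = (y + 2)/(y - 1)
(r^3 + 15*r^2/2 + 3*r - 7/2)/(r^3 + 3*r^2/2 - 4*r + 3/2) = (r^2 + 8*r + 7)/(r^2 + 2*r - 3)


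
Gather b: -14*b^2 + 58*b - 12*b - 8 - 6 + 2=-14*b^2 + 46*b - 12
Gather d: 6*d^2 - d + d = 6*d^2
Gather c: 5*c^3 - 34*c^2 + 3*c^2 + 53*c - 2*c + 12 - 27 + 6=5*c^3 - 31*c^2 + 51*c - 9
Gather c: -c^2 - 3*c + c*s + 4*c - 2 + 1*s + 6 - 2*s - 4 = -c^2 + c*(s + 1) - s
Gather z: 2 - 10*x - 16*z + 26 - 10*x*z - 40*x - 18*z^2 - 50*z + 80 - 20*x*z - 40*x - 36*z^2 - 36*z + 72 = -90*x - 54*z^2 + z*(-30*x - 102) + 180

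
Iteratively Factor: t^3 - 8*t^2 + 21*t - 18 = (t - 2)*(t^2 - 6*t + 9) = (t - 3)*(t - 2)*(t - 3)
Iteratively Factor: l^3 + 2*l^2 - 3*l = (l + 3)*(l^2 - l) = (l - 1)*(l + 3)*(l)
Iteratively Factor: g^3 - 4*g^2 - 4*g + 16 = (g + 2)*(g^2 - 6*g + 8) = (g - 4)*(g + 2)*(g - 2)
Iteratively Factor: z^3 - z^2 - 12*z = (z)*(z^2 - z - 12) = z*(z - 4)*(z + 3)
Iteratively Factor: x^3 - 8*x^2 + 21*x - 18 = (x - 2)*(x^2 - 6*x + 9) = (x - 3)*(x - 2)*(x - 3)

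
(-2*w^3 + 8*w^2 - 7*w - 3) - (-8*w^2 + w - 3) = -2*w^3 + 16*w^2 - 8*w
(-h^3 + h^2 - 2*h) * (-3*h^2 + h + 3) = 3*h^5 - 4*h^4 + 4*h^3 + h^2 - 6*h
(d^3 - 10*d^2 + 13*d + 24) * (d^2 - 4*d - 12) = d^5 - 14*d^4 + 41*d^3 + 92*d^2 - 252*d - 288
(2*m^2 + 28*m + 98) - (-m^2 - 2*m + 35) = 3*m^2 + 30*m + 63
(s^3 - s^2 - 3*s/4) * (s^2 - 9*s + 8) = s^5 - 10*s^4 + 65*s^3/4 - 5*s^2/4 - 6*s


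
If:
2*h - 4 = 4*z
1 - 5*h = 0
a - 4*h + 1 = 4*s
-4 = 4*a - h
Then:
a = -19/20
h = 1/5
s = -3/16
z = -9/10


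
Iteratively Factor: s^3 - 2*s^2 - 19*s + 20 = (s + 4)*(s^2 - 6*s + 5) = (s - 1)*(s + 4)*(s - 5)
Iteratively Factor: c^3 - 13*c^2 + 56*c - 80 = (c - 5)*(c^2 - 8*c + 16) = (c - 5)*(c - 4)*(c - 4)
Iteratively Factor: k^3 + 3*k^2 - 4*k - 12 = (k - 2)*(k^2 + 5*k + 6) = (k - 2)*(k + 3)*(k + 2)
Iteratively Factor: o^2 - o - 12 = (o + 3)*(o - 4)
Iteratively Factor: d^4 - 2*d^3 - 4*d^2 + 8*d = (d)*(d^3 - 2*d^2 - 4*d + 8) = d*(d + 2)*(d^2 - 4*d + 4) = d*(d - 2)*(d + 2)*(d - 2)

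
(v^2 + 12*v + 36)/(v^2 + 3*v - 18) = (v + 6)/(v - 3)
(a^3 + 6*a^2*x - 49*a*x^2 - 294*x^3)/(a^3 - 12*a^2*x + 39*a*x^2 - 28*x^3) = (a^2 + 13*a*x + 42*x^2)/(a^2 - 5*a*x + 4*x^2)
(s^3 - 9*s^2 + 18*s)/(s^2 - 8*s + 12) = s*(s - 3)/(s - 2)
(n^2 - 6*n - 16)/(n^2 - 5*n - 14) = (n - 8)/(n - 7)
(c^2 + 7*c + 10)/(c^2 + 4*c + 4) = (c + 5)/(c + 2)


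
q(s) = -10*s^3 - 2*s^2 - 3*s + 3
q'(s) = -30*s^2 - 4*s - 3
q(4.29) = -836.21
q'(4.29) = -572.28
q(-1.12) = 17.90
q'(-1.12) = -36.15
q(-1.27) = 24.07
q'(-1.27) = -46.31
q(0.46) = 0.22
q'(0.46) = -11.19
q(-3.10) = 290.99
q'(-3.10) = -278.90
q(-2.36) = 130.38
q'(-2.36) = -160.65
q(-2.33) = 125.63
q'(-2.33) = -156.55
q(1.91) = -79.70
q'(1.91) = -120.08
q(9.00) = -7476.00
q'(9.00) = -2469.00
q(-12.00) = 17031.00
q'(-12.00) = -4275.00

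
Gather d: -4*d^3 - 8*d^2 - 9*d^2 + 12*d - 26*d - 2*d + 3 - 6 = -4*d^3 - 17*d^2 - 16*d - 3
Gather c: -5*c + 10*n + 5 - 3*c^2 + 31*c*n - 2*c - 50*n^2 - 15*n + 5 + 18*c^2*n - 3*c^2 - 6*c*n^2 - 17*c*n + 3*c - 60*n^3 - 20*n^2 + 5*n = c^2*(18*n - 6) + c*(-6*n^2 + 14*n - 4) - 60*n^3 - 70*n^2 + 10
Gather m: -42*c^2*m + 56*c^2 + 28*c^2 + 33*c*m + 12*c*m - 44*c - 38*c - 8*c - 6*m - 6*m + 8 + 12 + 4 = 84*c^2 - 90*c + m*(-42*c^2 + 45*c - 12) + 24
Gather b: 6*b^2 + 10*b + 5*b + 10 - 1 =6*b^2 + 15*b + 9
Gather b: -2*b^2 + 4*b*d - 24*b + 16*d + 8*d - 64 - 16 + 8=-2*b^2 + b*(4*d - 24) + 24*d - 72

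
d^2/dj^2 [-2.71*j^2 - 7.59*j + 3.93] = -5.42000000000000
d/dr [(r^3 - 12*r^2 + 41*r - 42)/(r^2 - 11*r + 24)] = (r^2 - 16*r + 58)/(r^2 - 16*r + 64)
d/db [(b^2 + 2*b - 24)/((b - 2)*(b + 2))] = 2*(-b^2 + 20*b - 4)/(b^4 - 8*b^2 + 16)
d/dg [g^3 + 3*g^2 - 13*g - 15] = 3*g^2 + 6*g - 13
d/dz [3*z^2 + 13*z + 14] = 6*z + 13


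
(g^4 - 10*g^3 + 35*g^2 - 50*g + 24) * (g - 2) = g^5 - 12*g^4 + 55*g^3 - 120*g^2 + 124*g - 48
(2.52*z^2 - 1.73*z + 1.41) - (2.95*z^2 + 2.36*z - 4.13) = -0.43*z^2 - 4.09*z + 5.54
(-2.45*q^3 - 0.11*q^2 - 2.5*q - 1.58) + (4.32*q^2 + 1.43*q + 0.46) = -2.45*q^3 + 4.21*q^2 - 1.07*q - 1.12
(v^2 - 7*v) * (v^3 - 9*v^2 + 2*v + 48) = v^5 - 16*v^4 + 65*v^3 + 34*v^2 - 336*v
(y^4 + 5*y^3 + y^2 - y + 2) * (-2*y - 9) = -2*y^5 - 19*y^4 - 47*y^3 - 7*y^2 + 5*y - 18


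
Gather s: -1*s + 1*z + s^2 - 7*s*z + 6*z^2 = s^2 + s*(-7*z - 1) + 6*z^2 + z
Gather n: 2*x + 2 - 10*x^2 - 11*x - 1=-10*x^2 - 9*x + 1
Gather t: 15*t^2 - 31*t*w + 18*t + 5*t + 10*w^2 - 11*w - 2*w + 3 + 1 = 15*t^2 + t*(23 - 31*w) + 10*w^2 - 13*w + 4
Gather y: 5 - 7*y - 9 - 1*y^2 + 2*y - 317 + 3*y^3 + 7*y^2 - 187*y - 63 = 3*y^3 + 6*y^2 - 192*y - 384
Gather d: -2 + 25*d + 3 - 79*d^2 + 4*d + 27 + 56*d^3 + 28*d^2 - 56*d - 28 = 56*d^3 - 51*d^2 - 27*d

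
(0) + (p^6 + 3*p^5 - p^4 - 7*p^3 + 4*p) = p^6 + 3*p^5 - p^4 - 7*p^3 + 4*p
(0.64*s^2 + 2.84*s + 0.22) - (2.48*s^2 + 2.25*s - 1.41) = -1.84*s^2 + 0.59*s + 1.63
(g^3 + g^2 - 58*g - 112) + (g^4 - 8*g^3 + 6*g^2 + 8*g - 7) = g^4 - 7*g^3 + 7*g^2 - 50*g - 119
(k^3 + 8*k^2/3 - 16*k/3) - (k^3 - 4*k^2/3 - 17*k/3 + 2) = 4*k^2 + k/3 - 2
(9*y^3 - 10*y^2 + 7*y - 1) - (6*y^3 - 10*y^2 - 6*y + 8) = 3*y^3 + 13*y - 9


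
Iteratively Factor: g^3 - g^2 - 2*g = (g - 2)*(g^2 + g) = (g - 2)*(g + 1)*(g)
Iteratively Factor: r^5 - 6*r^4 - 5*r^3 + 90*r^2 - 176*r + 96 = (r + 4)*(r^4 - 10*r^3 + 35*r^2 - 50*r + 24) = (r - 2)*(r + 4)*(r^3 - 8*r^2 + 19*r - 12) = (r - 2)*(r - 1)*(r + 4)*(r^2 - 7*r + 12) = (r - 3)*(r - 2)*(r - 1)*(r + 4)*(r - 4)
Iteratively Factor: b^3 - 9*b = (b)*(b^2 - 9) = b*(b + 3)*(b - 3)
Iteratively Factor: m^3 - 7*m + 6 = (m + 3)*(m^2 - 3*m + 2) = (m - 1)*(m + 3)*(m - 2)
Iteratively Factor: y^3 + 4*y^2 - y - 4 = (y + 4)*(y^2 - 1) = (y + 1)*(y + 4)*(y - 1)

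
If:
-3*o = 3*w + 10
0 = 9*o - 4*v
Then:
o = -w - 10/3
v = -9*w/4 - 15/2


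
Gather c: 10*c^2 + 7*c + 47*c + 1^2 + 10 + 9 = 10*c^2 + 54*c + 20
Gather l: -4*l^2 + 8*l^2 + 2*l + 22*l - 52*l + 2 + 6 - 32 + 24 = 4*l^2 - 28*l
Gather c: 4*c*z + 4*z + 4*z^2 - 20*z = 4*c*z + 4*z^2 - 16*z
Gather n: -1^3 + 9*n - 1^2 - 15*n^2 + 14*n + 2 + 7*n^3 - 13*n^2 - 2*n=7*n^3 - 28*n^2 + 21*n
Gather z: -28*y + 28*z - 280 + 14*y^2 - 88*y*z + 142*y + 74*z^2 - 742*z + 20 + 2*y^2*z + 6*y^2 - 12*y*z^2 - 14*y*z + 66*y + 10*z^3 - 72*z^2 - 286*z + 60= 20*y^2 + 180*y + 10*z^3 + z^2*(2 - 12*y) + z*(2*y^2 - 102*y - 1000) - 200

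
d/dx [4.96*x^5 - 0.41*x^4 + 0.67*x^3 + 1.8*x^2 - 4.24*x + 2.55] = 24.8*x^4 - 1.64*x^3 + 2.01*x^2 + 3.6*x - 4.24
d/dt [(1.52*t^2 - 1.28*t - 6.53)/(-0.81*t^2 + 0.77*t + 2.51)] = (0.133599999999999*t^2 - 2.9482*t + 1.8153)/(0.6561*t^4 - 1.2474*t^3 - 3.4733*t^2 + 3.8654*t + 6.3001)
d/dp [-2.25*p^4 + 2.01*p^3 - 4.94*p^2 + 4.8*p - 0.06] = -9.0*p^3 + 6.03*p^2 - 9.88*p + 4.8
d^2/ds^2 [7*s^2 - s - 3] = 14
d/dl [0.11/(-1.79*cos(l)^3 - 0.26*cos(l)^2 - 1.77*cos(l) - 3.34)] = (0.5907*sin(l)^2 - 0.0572*cos(l) - 0.7854)*sin(l)/(1.79*cos(l)^3 + 0.26*cos(l)^2 + 1.77*cos(l) + 3.34)^2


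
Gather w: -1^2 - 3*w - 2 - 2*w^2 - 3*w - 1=-2*w^2 - 6*w - 4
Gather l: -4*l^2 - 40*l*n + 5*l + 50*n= -4*l^2 + l*(5 - 40*n) + 50*n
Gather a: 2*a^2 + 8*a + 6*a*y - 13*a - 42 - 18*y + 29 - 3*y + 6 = 2*a^2 + a*(6*y - 5) - 21*y - 7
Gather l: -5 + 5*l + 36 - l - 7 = 4*l + 24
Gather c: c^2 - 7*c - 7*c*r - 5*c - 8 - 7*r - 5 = c^2 + c*(-7*r - 12) - 7*r - 13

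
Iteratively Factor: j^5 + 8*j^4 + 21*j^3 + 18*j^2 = (j + 3)*(j^4 + 5*j^3 + 6*j^2) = (j + 2)*(j + 3)*(j^3 + 3*j^2) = j*(j + 2)*(j + 3)*(j^2 + 3*j) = j^2*(j + 2)*(j + 3)*(j + 3)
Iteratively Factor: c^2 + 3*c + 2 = (c + 1)*(c + 2)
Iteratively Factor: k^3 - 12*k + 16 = (k - 2)*(k^2 + 2*k - 8) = (k - 2)*(k + 4)*(k - 2)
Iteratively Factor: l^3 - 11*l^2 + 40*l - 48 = (l - 4)*(l^2 - 7*l + 12) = (l - 4)*(l - 3)*(l - 4)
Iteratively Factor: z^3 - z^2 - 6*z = (z)*(z^2 - z - 6) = z*(z - 3)*(z + 2)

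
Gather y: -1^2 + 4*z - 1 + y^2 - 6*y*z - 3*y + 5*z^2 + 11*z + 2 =y^2 + y*(-6*z - 3) + 5*z^2 + 15*z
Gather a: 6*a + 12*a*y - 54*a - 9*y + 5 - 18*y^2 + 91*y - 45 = a*(12*y - 48) - 18*y^2 + 82*y - 40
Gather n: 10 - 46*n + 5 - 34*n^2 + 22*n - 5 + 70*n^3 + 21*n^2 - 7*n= 70*n^3 - 13*n^2 - 31*n + 10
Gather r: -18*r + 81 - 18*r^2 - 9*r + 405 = -18*r^2 - 27*r + 486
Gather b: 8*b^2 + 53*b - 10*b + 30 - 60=8*b^2 + 43*b - 30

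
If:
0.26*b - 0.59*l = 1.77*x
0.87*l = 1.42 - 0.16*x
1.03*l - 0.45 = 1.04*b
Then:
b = 1.25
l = 1.70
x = -0.38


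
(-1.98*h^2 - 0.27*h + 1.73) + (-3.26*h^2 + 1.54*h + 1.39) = -5.24*h^2 + 1.27*h + 3.12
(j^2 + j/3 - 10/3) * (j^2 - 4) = j^4 + j^3/3 - 22*j^2/3 - 4*j/3 + 40/3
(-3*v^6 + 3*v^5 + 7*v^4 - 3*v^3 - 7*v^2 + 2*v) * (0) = 0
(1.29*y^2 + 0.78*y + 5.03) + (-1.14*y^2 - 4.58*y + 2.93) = 0.15*y^2 - 3.8*y + 7.96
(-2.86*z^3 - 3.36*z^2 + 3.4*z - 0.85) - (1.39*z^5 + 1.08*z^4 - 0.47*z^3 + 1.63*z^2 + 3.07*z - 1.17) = -1.39*z^5 - 1.08*z^4 - 2.39*z^3 - 4.99*z^2 + 0.33*z + 0.32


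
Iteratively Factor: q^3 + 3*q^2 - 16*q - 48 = (q - 4)*(q^2 + 7*q + 12) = (q - 4)*(q + 4)*(q + 3)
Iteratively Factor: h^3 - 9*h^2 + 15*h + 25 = (h - 5)*(h^2 - 4*h - 5) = (h - 5)^2*(h + 1)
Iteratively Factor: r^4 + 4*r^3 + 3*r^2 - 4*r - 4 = (r - 1)*(r^3 + 5*r^2 + 8*r + 4) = (r - 1)*(r + 1)*(r^2 + 4*r + 4) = (r - 1)*(r + 1)*(r + 2)*(r + 2)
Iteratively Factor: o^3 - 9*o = (o)*(o^2 - 9) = o*(o - 3)*(o + 3)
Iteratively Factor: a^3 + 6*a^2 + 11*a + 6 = (a + 2)*(a^2 + 4*a + 3) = (a + 2)*(a + 3)*(a + 1)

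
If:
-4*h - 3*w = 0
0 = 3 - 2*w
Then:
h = -9/8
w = 3/2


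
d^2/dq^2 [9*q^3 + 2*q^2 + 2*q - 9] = 54*q + 4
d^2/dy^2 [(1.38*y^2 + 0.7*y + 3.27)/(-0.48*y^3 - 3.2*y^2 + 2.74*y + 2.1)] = (-0.635904*y^6 - 0.967679999999987*y^5 - 26.381952*y^4 - 140.21504*y^3 - 239.213376*y^2 + 124.0272*y - 97.164504)/(0.110592*y^9 + 2.21184*y^8 + 12.851712*y^7 + 6.06464000000001*y^6 - 92.715456*y^5 + 24.13248*y^4 + 96.256376*y^3 - 4.96188000000001*y^2 - 36.2502*y - 9.261)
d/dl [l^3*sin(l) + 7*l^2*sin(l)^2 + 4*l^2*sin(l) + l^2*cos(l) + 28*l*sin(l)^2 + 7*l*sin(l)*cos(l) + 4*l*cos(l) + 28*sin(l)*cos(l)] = l^3*cos(l) + 2*l^2*sin(l) + 7*l^2*sin(2*l) + 4*l^2*cos(l) + 4*l*sin(l) + 28*l*sin(2*l) + 2*l*cos(l) + 7*l + 7*sin(2*l)/2 + 4*cos(l) + 14*cos(2*l) + 14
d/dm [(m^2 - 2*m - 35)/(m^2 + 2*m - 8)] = 2*(2*m^2 + 27*m + 43)/(m^4 + 4*m^3 - 12*m^2 - 32*m + 64)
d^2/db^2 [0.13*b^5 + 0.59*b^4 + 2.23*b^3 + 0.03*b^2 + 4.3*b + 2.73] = 2.6*b^3 + 7.08*b^2 + 13.38*b + 0.06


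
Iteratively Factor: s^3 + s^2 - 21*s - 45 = (s - 5)*(s^2 + 6*s + 9) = (s - 5)*(s + 3)*(s + 3)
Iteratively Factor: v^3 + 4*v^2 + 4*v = (v + 2)*(v^2 + 2*v) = (v + 2)^2*(v)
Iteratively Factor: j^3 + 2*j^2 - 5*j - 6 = (j + 1)*(j^2 + j - 6) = (j + 1)*(j + 3)*(j - 2)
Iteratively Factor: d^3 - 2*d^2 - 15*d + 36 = (d - 3)*(d^2 + d - 12) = (d - 3)^2*(d + 4)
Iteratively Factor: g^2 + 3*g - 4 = (g - 1)*(g + 4)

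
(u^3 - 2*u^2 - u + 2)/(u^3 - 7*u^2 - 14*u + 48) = (u^2 - 1)/(u^2 - 5*u - 24)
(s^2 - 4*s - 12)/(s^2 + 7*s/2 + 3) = 2*(s - 6)/(2*s + 3)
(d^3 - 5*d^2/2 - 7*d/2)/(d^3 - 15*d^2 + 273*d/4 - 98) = 2*d*(d + 1)/(2*d^2 - 23*d + 56)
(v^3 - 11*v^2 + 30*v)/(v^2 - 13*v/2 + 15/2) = 2*v*(v - 6)/(2*v - 3)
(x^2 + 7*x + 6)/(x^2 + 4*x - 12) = (x + 1)/(x - 2)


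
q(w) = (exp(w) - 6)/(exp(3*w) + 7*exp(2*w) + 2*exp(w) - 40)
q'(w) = (exp(w) - 6)*(-3*exp(3*w) - 14*exp(2*w) - 2*exp(w))/(exp(3*w) + 7*exp(2*w) + 2*exp(w) - 40)^2 + exp(w)/(exp(3*w) + 7*exp(2*w) + 2*exp(w) - 40)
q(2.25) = 0.00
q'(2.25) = 0.00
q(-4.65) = 0.15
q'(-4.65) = -0.00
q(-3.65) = 0.15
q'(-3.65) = -0.00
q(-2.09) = 0.15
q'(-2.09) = -0.00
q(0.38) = 0.24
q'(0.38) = 0.45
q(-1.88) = 0.15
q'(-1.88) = -0.00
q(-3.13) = 0.15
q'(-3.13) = -0.00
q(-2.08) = 0.15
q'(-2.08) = -0.00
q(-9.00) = 0.15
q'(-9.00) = 0.00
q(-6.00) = 0.15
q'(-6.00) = 0.00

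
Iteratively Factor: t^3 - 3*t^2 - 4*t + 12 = (t + 2)*(t^2 - 5*t + 6) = (t - 3)*(t + 2)*(t - 2)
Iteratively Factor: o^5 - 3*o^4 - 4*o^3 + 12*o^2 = (o + 2)*(o^4 - 5*o^3 + 6*o^2) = (o - 3)*(o + 2)*(o^3 - 2*o^2) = o*(o - 3)*(o + 2)*(o^2 - 2*o) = o*(o - 3)*(o - 2)*(o + 2)*(o)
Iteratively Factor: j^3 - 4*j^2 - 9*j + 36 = (j + 3)*(j^2 - 7*j + 12) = (j - 3)*(j + 3)*(j - 4)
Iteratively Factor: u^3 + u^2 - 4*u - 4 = (u + 2)*(u^2 - u - 2) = (u - 2)*(u + 2)*(u + 1)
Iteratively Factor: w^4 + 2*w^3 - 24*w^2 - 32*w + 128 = (w - 2)*(w^3 + 4*w^2 - 16*w - 64) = (w - 2)*(w + 4)*(w^2 - 16) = (w - 4)*(w - 2)*(w + 4)*(w + 4)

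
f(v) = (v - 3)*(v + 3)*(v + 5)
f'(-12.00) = 303.00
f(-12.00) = -945.00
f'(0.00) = -9.00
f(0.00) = -45.00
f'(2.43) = 33.01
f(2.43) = -23.00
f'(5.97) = 157.62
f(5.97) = 292.25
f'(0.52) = -2.99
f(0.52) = -48.19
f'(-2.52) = -15.15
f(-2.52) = -6.57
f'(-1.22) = -16.73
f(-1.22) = -28.39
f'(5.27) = 127.02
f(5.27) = 192.80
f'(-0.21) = -10.97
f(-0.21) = -42.90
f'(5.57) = 139.77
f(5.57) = 232.80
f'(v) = (v - 3)*(v + 3) + (v - 3)*(v + 5) + (v + 3)*(v + 5)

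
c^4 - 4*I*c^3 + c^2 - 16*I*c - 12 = (c - 3*I)*(c - 2*I)*(c - I)*(c + 2*I)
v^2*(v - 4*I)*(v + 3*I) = v^4 - I*v^3 + 12*v^2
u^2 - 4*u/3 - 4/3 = (u - 2)*(u + 2/3)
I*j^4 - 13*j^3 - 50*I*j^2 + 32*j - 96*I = (j + 4*I)^2*(j + 6*I)*(I*j + 1)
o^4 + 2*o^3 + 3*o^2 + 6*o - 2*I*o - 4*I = (o + 2)*(o - I)^2*(o + 2*I)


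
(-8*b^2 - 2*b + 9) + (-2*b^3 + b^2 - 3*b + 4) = -2*b^3 - 7*b^2 - 5*b + 13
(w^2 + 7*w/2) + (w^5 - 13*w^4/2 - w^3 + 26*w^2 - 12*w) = w^5 - 13*w^4/2 - w^3 + 27*w^2 - 17*w/2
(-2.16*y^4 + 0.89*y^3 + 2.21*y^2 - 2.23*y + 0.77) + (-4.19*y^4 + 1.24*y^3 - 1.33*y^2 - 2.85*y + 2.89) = -6.35*y^4 + 2.13*y^3 + 0.88*y^2 - 5.08*y + 3.66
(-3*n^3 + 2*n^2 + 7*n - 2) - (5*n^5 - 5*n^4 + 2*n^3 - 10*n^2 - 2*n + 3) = -5*n^5 + 5*n^4 - 5*n^3 + 12*n^2 + 9*n - 5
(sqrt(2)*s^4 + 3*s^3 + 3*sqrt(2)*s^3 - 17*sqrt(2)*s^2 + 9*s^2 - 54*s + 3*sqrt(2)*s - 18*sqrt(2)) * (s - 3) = sqrt(2)*s^5 + 3*s^4 - 26*sqrt(2)*s^3 - 81*s^2 + 54*sqrt(2)*s^2 - 27*sqrt(2)*s + 162*s + 54*sqrt(2)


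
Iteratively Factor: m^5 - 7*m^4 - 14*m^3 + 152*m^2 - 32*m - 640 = (m - 5)*(m^4 - 2*m^3 - 24*m^2 + 32*m + 128) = (m - 5)*(m - 4)*(m^3 + 2*m^2 - 16*m - 32) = (m - 5)*(m - 4)*(m + 4)*(m^2 - 2*m - 8) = (m - 5)*(m - 4)*(m + 2)*(m + 4)*(m - 4)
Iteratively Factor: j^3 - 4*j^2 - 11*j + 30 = (j - 2)*(j^2 - 2*j - 15) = (j - 2)*(j + 3)*(j - 5)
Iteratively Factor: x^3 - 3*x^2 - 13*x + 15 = (x - 1)*(x^2 - 2*x - 15) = (x - 5)*(x - 1)*(x + 3)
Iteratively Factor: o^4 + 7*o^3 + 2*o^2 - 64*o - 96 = (o + 2)*(o^3 + 5*o^2 - 8*o - 48) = (o + 2)*(o + 4)*(o^2 + o - 12) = (o + 2)*(o + 4)^2*(o - 3)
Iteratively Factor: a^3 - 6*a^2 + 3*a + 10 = (a + 1)*(a^2 - 7*a + 10) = (a - 5)*(a + 1)*(a - 2)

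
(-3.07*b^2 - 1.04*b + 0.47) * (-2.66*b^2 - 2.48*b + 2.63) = 8.1662*b^4 + 10.38*b^3 - 6.7451*b^2 - 3.9008*b + 1.2361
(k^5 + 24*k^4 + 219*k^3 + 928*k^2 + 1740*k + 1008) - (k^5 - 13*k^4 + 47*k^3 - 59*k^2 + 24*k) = 37*k^4 + 172*k^3 + 987*k^2 + 1716*k + 1008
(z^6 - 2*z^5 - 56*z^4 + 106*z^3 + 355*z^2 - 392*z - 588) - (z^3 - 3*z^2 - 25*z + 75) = z^6 - 2*z^5 - 56*z^4 + 105*z^3 + 358*z^2 - 367*z - 663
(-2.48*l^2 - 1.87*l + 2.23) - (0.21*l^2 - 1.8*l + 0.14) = -2.69*l^2 - 0.0700000000000001*l + 2.09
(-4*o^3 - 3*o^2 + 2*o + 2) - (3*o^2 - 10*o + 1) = -4*o^3 - 6*o^2 + 12*o + 1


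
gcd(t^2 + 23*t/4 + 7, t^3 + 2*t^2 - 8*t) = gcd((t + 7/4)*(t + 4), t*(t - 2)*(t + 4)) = t + 4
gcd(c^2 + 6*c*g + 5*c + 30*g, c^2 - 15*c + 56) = 1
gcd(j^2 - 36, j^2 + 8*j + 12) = j + 6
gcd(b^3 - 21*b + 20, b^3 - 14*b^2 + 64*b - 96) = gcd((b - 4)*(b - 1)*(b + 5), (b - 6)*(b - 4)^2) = b - 4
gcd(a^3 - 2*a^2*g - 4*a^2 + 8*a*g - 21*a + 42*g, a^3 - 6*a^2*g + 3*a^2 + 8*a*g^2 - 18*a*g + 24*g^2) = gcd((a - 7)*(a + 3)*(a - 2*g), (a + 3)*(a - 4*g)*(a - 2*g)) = a^2 - 2*a*g + 3*a - 6*g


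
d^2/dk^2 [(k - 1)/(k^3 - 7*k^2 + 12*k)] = 6*(k^5 - 9*k^4 + 31*k^3 - 61*k^2 + 84*k - 48)/(k^3*(k^6 - 21*k^5 + 183*k^4 - 847*k^3 + 2196*k^2 - 3024*k + 1728))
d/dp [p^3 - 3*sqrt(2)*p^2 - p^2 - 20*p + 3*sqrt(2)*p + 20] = 3*p^2 - 6*sqrt(2)*p - 2*p - 20 + 3*sqrt(2)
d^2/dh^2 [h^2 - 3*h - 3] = 2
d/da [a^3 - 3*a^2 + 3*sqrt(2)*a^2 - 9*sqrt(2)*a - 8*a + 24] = 3*a^2 - 6*a + 6*sqrt(2)*a - 9*sqrt(2) - 8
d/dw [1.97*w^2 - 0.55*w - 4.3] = 3.94*w - 0.55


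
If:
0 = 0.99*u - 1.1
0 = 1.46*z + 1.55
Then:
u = 1.11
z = -1.06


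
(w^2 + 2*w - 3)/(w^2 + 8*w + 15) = (w - 1)/(w + 5)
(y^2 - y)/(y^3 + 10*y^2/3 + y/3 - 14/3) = 3*y/(3*y^2 + 13*y + 14)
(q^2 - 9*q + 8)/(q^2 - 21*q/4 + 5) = 4*(q^2 - 9*q + 8)/(4*q^2 - 21*q + 20)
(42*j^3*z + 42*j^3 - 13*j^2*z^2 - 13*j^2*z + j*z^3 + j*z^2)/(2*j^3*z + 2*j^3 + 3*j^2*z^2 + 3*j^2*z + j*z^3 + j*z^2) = (42*j^2 - 13*j*z + z^2)/(2*j^2 + 3*j*z + z^2)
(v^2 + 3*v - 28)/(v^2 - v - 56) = (v - 4)/(v - 8)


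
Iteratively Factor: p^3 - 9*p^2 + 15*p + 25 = (p - 5)*(p^2 - 4*p - 5) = (p - 5)^2*(p + 1)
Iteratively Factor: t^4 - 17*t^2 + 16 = (t - 4)*(t^3 + 4*t^2 - t - 4) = (t - 4)*(t + 1)*(t^2 + 3*t - 4) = (t - 4)*(t - 1)*(t + 1)*(t + 4)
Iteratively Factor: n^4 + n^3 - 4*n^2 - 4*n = (n - 2)*(n^3 + 3*n^2 + 2*n) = (n - 2)*(n + 1)*(n^2 + 2*n) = (n - 2)*(n + 1)*(n + 2)*(n)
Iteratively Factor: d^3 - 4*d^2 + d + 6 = (d + 1)*(d^2 - 5*d + 6) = (d - 2)*(d + 1)*(d - 3)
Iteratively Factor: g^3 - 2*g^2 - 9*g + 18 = (g + 3)*(g^2 - 5*g + 6) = (g - 3)*(g + 3)*(g - 2)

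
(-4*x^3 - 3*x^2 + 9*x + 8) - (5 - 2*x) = -4*x^3 - 3*x^2 + 11*x + 3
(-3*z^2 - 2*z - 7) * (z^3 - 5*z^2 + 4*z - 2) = -3*z^5 + 13*z^4 - 9*z^3 + 33*z^2 - 24*z + 14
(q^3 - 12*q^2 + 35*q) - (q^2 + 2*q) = q^3 - 13*q^2 + 33*q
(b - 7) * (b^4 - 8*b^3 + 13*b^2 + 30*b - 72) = b^5 - 15*b^4 + 69*b^3 - 61*b^2 - 282*b + 504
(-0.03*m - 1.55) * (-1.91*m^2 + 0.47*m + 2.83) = 0.0573*m^3 + 2.9464*m^2 - 0.8134*m - 4.3865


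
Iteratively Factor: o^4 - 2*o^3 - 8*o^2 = (o + 2)*(o^3 - 4*o^2) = o*(o + 2)*(o^2 - 4*o) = o^2*(o + 2)*(o - 4)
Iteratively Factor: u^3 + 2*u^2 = (u)*(u^2 + 2*u) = u^2*(u + 2)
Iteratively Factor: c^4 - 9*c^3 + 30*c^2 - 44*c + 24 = (c - 2)*(c^3 - 7*c^2 + 16*c - 12) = (c - 3)*(c - 2)*(c^2 - 4*c + 4) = (c - 3)*(c - 2)^2*(c - 2)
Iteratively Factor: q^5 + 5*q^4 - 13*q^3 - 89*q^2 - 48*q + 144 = (q + 3)*(q^4 + 2*q^3 - 19*q^2 - 32*q + 48) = (q - 1)*(q + 3)*(q^3 + 3*q^2 - 16*q - 48) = (q - 1)*(q + 3)^2*(q^2 - 16) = (q - 4)*(q - 1)*(q + 3)^2*(q + 4)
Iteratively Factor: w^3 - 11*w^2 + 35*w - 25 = (w - 5)*(w^2 - 6*w + 5) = (w - 5)*(w - 1)*(w - 5)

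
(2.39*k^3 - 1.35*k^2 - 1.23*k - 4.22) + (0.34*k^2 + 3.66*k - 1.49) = 2.39*k^3 - 1.01*k^2 + 2.43*k - 5.71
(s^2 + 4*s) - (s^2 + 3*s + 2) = s - 2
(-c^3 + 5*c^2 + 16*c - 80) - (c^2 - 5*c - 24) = -c^3 + 4*c^2 + 21*c - 56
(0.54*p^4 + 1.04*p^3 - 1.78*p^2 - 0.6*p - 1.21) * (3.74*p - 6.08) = 2.0196*p^5 + 0.6064*p^4 - 12.9804*p^3 + 8.5784*p^2 - 0.877400000000001*p + 7.3568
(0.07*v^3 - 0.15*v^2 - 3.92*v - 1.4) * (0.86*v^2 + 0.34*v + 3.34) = 0.0602*v^5 - 0.1052*v^4 - 3.1884*v^3 - 3.0378*v^2 - 13.5688*v - 4.676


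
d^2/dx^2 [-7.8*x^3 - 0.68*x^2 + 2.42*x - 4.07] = -46.8*x - 1.36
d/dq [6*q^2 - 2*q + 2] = 12*q - 2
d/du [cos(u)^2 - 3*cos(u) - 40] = (3 - 2*cos(u))*sin(u)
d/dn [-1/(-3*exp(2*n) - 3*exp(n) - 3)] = (-2*exp(n) - 1)*exp(n)/(3*(exp(2*n) + exp(n) + 1)^2)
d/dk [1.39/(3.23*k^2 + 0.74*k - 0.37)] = (-8.9794*k - 1.0286)/(3.23*k^2 + 0.74*k - 0.37)^2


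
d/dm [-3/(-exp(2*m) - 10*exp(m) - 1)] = 6*(-exp(m) - 5)*exp(m)/(exp(2*m) + 10*exp(m) + 1)^2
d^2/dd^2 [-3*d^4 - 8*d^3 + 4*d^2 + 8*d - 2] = -36*d^2 - 48*d + 8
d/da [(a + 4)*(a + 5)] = 2*a + 9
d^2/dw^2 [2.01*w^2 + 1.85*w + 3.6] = 4.02000000000000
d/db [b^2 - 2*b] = 2*b - 2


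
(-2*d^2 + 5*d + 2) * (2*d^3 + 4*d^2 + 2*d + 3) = -4*d^5 + 2*d^4 + 20*d^3 + 12*d^2 + 19*d + 6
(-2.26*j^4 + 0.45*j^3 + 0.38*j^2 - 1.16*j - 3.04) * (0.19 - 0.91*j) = 2.0566*j^5 - 0.8389*j^4 - 0.2603*j^3 + 1.1278*j^2 + 2.546*j - 0.5776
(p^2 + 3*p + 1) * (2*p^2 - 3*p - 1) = 2*p^4 + 3*p^3 - 8*p^2 - 6*p - 1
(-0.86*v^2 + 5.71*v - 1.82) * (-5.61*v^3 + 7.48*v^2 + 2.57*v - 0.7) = 4.8246*v^5 - 38.4659*v^4 + 50.7108*v^3 + 1.6631*v^2 - 8.6744*v + 1.274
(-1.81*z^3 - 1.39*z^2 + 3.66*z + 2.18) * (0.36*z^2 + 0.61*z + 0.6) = -0.6516*z^5 - 1.6045*z^4 - 0.6163*z^3 + 2.1834*z^2 + 3.5258*z + 1.308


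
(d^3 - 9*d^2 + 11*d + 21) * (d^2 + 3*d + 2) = d^5 - 6*d^4 - 14*d^3 + 36*d^2 + 85*d + 42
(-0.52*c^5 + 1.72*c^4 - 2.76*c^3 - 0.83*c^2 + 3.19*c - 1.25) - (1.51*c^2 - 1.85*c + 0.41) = -0.52*c^5 + 1.72*c^4 - 2.76*c^3 - 2.34*c^2 + 5.04*c - 1.66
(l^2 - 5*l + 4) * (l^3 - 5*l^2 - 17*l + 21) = l^5 - 10*l^4 + 12*l^3 + 86*l^2 - 173*l + 84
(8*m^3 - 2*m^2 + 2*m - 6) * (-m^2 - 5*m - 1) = -8*m^5 - 38*m^4 - 2*m^2 + 28*m + 6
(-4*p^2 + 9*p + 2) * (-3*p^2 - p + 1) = 12*p^4 - 23*p^3 - 19*p^2 + 7*p + 2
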